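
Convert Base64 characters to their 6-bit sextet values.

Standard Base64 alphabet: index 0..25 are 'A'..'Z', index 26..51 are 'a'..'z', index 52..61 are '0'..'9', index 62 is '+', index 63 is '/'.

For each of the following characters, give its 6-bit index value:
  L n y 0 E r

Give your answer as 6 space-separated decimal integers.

Answer: 11 39 50 52 4 43

Derivation:
'L': A..Z range, ord('L') − ord('A') = 11
'n': a..z range, 26 + ord('n') − ord('a') = 39
'y': a..z range, 26 + ord('y') − ord('a') = 50
'0': 0..9 range, 52 + ord('0') − ord('0') = 52
'E': A..Z range, ord('E') − ord('A') = 4
'r': a..z range, 26 + ord('r') − ord('a') = 43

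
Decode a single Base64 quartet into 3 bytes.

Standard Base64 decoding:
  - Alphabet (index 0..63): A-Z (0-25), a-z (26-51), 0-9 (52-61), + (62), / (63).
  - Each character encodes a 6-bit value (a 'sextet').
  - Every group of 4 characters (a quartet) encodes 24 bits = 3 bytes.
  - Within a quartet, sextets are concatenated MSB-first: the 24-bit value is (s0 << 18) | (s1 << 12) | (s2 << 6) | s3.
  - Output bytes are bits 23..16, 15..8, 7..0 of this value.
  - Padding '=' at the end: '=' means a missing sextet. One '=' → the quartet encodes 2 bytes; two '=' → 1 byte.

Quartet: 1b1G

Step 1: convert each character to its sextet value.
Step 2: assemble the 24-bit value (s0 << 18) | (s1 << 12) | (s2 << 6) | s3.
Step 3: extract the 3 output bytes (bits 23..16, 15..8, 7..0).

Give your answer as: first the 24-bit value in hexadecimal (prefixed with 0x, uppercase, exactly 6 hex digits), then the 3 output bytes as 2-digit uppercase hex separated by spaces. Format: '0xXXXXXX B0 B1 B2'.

Sextets: 1=53, b=27, 1=53, G=6
24-bit: (53<<18) | (27<<12) | (53<<6) | 6
      = 0xD40000 | 0x01B000 | 0x000D40 | 0x000006
      = 0xD5BD46
Bytes: (v>>16)&0xFF=D5, (v>>8)&0xFF=BD, v&0xFF=46

Answer: 0xD5BD46 D5 BD 46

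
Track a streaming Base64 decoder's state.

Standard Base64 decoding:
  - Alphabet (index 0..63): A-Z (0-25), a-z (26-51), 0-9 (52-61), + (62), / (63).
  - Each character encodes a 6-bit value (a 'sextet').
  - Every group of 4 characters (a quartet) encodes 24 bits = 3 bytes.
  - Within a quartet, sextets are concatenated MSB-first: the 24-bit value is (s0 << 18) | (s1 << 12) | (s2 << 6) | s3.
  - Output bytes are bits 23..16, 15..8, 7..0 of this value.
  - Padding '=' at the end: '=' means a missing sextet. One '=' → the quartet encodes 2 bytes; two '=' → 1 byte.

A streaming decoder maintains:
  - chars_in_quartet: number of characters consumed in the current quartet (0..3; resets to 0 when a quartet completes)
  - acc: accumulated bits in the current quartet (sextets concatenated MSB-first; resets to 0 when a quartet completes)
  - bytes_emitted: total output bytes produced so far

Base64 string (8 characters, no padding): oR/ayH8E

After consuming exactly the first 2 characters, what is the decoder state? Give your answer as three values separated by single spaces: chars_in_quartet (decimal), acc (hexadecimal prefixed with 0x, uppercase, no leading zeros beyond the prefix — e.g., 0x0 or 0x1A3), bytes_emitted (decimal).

Answer: 2 0xA11 0

Derivation:
After char 0 ('o'=40): chars_in_quartet=1 acc=0x28 bytes_emitted=0
After char 1 ('R'=17): chars_in_quartet=2 acc=0xA11 bytes_emitted=0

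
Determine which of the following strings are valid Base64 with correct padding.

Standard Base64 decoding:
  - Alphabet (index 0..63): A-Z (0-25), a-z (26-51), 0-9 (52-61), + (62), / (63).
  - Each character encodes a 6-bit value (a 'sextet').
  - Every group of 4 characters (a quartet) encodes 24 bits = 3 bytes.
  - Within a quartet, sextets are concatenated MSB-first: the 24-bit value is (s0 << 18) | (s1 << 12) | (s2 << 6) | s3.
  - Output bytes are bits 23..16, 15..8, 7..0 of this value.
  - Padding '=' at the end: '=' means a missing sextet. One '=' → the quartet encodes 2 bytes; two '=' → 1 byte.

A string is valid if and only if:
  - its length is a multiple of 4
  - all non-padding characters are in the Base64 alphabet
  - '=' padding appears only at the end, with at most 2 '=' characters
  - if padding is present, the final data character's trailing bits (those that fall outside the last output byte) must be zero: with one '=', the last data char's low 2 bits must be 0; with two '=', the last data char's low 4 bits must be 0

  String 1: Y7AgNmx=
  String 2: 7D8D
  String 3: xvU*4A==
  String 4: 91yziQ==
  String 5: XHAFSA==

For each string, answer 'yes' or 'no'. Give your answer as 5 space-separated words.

String 1: 'Y7AgNmx=' → invalid (bad trailing bits)
String 2: '7D8D' → valid
String 3: 'xvU*4A==' → invalid (bad char(s): ['*'])
String 4: '91yziQ==' → valid
String 5: 'XHAFSA==' → valid

Answer: no yes no yes yes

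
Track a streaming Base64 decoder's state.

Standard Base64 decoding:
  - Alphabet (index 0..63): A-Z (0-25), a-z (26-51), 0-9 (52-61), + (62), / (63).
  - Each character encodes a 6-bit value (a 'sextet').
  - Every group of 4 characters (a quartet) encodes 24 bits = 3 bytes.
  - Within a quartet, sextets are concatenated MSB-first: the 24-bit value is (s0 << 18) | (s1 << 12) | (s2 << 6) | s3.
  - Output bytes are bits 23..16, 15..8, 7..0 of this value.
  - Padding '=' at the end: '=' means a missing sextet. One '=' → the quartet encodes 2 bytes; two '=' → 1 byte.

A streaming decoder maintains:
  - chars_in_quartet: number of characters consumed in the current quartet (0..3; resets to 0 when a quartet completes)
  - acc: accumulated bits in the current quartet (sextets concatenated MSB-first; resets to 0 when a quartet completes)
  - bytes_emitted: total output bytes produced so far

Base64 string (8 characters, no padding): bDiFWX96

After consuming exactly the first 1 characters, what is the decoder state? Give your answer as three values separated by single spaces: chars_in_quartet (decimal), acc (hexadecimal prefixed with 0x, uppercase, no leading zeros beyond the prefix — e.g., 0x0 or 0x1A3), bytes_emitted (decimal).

After char 0 ('b'=27): chars_in_quartet=1 acc=0x1B bytes_emitted=0

Answer: 1 0x1B 0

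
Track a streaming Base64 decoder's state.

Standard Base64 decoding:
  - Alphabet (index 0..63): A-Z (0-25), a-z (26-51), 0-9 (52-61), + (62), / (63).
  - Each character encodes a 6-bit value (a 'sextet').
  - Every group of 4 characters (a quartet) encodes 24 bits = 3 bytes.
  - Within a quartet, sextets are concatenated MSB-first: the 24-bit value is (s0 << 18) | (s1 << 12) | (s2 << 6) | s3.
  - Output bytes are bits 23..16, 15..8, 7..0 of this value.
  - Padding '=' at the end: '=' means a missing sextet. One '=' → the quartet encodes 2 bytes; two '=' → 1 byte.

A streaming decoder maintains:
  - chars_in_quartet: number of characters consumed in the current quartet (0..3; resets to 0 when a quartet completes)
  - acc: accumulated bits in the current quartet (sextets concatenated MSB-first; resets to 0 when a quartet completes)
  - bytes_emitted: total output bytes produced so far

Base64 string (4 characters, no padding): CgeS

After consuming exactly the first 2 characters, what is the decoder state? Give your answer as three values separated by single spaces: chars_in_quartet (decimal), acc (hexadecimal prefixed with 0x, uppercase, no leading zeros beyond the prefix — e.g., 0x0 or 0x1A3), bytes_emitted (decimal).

After char 0 ('C'=2): chars_in_quartet=1 acc=0x2 bytes_emitted=0
After char 1 ('g'=32): chars_in_quartet=2 acc=0xA0 bytes_emitted=0

Answer: 2 0xA0 0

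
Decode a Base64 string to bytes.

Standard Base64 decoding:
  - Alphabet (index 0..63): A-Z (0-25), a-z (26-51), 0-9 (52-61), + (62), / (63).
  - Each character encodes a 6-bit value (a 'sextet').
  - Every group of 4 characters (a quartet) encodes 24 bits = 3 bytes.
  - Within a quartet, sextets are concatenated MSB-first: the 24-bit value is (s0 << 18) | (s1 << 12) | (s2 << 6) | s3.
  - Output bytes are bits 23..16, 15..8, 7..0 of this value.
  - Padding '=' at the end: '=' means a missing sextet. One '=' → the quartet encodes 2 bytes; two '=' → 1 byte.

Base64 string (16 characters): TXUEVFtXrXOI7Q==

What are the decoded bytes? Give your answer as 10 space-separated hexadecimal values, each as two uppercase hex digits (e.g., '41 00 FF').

Answer: 4D 75 04 54 5B 57 AD 73 88 ED

Derivation:
After char 0 ('T'=19): chars_in_quartet=1 acc=0x13 bytes_emitted=0
After char 1 ('X'=23): chars_in_quartet=2 acc=0x4D7 bytes_emitted=0
After char 2 ('U'=20): chars_in_quartet=3 acc=0x135D4 bytes_emitted=0
After char 3 ('E'=4): chars_in_quartet=4 acc=0x4D7504 -> emit 4D 75 04, reset; bytes_emitted=3
After char 4 ('V'=21): chars_in_quartet=1 acc=0x15 bytes_emitted=3
After char 5 ('F'=5): chars_in_quartet=2 acc=0x545 bytes_emitted=3
After char 6 ('t'=45): chars_in_quartet=3 acc=0x1516D bytes_emitted=3
After char 7 ('X'=23): chars_in_quartet=4 acc=0x545B57 -> emit 54 5B 57, reset; bytes_emitted=6
After char 8 ('r'=43): chars_in_quartet=1 acc=0x2B bytes_emitted=6
After char 9 ('X'=23): chars_in_quartet=2 acc=0xAD7 bytes_emitted=6
After char 10 ('O'=14): chars_in_quartet=3 acc=0x2B5CE bytes_emitted=6
After char 11 ('I'=8): chars_in_quartet=4 acc=0xAD7388 -> emit AD 73 88, reset; bytes_emitted=9
After char 12 ('7'=59): chars_in_quartet=1 acc=0x3B bytes_emitted=9
After char 13 ('Q'=16): chars_in_quartet=2 acc=0xED0 bytes_emitted=9
Padding '==': partial quartet acc=0xED0 -> emit ED; bytes_emitted=10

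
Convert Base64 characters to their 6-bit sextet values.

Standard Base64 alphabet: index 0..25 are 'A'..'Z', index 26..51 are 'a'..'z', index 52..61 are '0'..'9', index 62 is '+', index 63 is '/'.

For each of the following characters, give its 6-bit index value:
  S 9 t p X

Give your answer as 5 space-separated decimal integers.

Answer: 18 61 45 41 23

Derivation:
'S': A..Z range, ord('S') − ord('A') = 18
'9': 0..9 range, 52 + ord('9') − ord('0') = 61
't': a..z range, 26 + ord('t') − ord('a') = 45
'p': a..z range, 26 + ord('p') − ord('a') = 41
'X': A..Z range, ord('X') − ord('A') = 23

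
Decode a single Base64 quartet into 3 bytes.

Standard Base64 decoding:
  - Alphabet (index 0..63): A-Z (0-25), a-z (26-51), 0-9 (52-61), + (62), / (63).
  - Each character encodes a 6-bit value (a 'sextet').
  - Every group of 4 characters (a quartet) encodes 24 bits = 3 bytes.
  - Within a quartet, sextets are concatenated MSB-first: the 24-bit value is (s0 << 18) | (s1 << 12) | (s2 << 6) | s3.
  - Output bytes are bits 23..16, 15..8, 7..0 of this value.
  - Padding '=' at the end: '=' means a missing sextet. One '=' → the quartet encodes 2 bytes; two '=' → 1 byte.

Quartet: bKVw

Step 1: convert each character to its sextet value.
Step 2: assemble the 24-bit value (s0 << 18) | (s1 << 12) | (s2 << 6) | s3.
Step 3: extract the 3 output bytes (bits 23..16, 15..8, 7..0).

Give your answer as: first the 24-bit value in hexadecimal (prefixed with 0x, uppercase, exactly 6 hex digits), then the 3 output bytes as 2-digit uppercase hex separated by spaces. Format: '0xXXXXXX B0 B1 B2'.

Sextets: b=27, K=10, V=21, w=48
24-bit: (27<<18) | (10<<12) | (21<<6) | 48
      = 0x6C0000 | 0x00A000 | 0x000540 | 0x000030
      = 0x6CA570
Bytes: (v>>16)&0xFF=6C, (v>>8)&0xFF=A5, v&0xFF=70

Answer: 0x6CA570 6C A5 70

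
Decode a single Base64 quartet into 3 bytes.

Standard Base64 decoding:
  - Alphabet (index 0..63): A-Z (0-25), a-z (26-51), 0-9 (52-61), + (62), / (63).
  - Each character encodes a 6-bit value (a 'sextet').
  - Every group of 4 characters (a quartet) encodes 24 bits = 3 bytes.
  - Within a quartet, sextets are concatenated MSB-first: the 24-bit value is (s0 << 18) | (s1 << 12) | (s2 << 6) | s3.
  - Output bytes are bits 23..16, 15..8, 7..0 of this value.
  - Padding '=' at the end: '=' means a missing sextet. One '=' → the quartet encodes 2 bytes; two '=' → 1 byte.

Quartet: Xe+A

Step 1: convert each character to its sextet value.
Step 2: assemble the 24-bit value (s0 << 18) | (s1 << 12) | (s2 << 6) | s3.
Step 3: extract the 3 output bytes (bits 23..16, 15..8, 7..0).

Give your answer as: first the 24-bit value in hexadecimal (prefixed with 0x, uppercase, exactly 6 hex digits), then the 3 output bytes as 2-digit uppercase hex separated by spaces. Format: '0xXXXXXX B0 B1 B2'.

Answer: 0x5DEF80 5D EF 80

Derivation:
Sextets: X=23, e=30, +=62, A=0
24-bit: (23<<18) | (30<<12) | (62<<6) | 0
      = 0x5C0000 | 0x01E000 | 0x000F80 | 0x000000
      = 0x5DEF80
Bytes: (v>>16)&0xFF=5D, (v>>8)&0xFF=EF, v&0xFF=80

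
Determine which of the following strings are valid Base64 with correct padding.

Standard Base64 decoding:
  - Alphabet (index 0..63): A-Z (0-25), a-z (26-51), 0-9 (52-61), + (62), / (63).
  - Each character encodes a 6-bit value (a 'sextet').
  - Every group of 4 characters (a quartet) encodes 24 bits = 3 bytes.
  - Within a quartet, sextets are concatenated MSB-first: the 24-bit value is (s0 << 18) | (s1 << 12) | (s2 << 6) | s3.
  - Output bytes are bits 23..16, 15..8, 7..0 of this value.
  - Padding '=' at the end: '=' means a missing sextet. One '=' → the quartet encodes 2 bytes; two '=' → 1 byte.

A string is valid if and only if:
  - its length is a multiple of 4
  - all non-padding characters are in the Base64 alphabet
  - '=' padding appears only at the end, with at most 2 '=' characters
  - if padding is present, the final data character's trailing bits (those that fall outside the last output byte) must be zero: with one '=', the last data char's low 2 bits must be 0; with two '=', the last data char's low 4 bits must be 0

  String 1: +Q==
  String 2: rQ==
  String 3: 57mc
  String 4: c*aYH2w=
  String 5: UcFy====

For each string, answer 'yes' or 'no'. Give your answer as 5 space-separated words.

Answer: yes yes yes no no

Derivation:
String 1: '+Q==' → valid
String 2: 'rQ==' → valid
String 3: '57mc' → valid
String 4: 'c*aYH2w=' → invalid (bad char(s): ['*'])
String 5: 'UcFy====' → invalid (4 pad chars (max 2))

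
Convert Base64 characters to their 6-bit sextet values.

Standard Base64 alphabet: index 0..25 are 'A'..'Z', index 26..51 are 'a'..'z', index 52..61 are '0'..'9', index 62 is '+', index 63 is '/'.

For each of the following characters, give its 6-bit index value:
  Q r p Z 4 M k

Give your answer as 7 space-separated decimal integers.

'Q': A..Z range, ord('Q') − ord('A') = 16
'r': a..z range, 26 + ord('r') − ord('a') = 43
'p': a..z range, 26 + ord('p') − ord('a') = 41
'Z': A..Z range, ord('Z') − ord('A') = 25
'4': 0..9 range, 52 + ord('4') − ord('0') = 56
'M': A..Z range, ord('M') − ord('A') = 12
'k': a..z range, 26 + ord('k') − ord('a') = 36

Answer: 16 43 41 25 56 12 36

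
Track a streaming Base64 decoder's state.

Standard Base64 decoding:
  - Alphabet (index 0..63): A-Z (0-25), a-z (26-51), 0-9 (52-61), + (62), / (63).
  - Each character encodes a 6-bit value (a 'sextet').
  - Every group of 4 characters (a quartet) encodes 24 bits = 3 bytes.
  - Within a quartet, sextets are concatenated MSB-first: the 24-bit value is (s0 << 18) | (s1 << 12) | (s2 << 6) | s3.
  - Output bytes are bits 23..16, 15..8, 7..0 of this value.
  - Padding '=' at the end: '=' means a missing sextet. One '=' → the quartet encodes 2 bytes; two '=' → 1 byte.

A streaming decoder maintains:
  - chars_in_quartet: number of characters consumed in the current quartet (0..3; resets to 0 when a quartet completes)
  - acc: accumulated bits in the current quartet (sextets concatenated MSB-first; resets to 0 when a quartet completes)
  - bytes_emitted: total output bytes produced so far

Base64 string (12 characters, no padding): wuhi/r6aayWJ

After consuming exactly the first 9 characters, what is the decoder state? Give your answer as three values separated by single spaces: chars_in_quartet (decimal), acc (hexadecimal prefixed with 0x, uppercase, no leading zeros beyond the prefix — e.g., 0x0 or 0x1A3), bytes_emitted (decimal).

Answer: 1 0x1A 6

Derivation:
After char 0 ('w'=48): chars_in_quartet=1 acc=0x30 bytes_emitted=0
After char 1 ('u'=46): chars_in_quartet=2 acc=0xC2E bytes_emitted=0
After char 2 ('h'=33): chars_in_quartet=3 acc=0x30BA1 bytes_emitted=0
After char 3 ('i'=34): chars_in_quartet=4 acc=0xC2E862 -> emit C2 E8 62, reset; bytes_emitted=3
After char 4 ('/'=63): chars_in_quartet=1 acc=0x3F bytes_emitted=3
After char 5 ('r'=43): chars_in_quartet=2 acc=0xFEB bytes_emitted=3
After char 6 ('6'=58): chars_in_quartet=3 acc=0x3FAFA bytes_emitted=3
After char 7 ('a'=26): chars_in_quartet=4 acc=0xFEBE9A -> emit FE BE 9A, reset; bytes_emitted=6
After char 8 ('a'=26): chars_in_quartet=1 acc=0x1A bytes_emitted=6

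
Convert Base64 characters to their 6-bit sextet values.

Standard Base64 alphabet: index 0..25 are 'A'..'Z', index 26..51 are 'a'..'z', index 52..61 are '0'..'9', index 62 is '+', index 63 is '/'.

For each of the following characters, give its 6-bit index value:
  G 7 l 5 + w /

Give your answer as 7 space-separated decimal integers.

Answer: 6 59 37 57 62 48 63

Derivation:
'G': A..Z range, ord('G') − ord('A') = 6
'7': 0..9 range, 52 + ord('7') − ord('0') = 59
'l': a..z range, 26 + ord('l') − ord('a') = 37
'5': 0..9 range, 52 + ord('5') − ord('0') = 57
'+': index 62
'w': a..z range, 26 + ord('w') − ord('a') = 48
'/': index 63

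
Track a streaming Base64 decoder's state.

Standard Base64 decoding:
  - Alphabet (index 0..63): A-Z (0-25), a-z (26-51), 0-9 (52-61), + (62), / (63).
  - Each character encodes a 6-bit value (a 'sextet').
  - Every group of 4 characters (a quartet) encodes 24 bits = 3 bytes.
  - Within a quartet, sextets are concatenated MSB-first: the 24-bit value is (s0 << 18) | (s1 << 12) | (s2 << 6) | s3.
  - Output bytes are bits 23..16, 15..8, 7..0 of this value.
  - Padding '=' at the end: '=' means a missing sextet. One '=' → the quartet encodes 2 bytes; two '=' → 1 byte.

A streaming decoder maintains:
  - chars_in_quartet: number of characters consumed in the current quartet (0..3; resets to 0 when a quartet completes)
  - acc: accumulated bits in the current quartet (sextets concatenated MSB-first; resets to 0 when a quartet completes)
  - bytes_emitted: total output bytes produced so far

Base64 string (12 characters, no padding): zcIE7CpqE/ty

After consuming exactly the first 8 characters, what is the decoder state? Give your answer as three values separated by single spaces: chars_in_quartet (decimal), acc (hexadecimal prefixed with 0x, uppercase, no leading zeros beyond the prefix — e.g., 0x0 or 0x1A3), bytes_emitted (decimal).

Answer: 0 0x0 6

Derivation:
After char 0 ('z'=51): chars_in_quartet=1 acc=0x33 bytes_emitted=0
After char 1 ('c'=28): chars_in_quartet=2 acc=0xCDC bytes_emitted=0
After char 2 ('I'=8): chars_in_quartet=3 acc=0x33708 bytes_emitted=0
After char 3 ('E'=4): chars_in_quartet=4 acc=0xCDC204 -> emit CD C2 04, reset; bytes_emitted=3
After char 4 ('7'=59): chars_in_quartet=1 acc=0x3B bytes_emitted=3
After char 5 ('C'=2): chars_in_quartet=2 acc=0xEC2 bytes_emitted=3
After char 6 ('p'=41): chars_in_quartet=3 acc=0x3B0A9 bytes_emitted=3
After char 7 ('q'=42): chars_in_quartet=4 acc=0xEC2A6A -> emit EC 2A 6A, reset; bytes_emitted=6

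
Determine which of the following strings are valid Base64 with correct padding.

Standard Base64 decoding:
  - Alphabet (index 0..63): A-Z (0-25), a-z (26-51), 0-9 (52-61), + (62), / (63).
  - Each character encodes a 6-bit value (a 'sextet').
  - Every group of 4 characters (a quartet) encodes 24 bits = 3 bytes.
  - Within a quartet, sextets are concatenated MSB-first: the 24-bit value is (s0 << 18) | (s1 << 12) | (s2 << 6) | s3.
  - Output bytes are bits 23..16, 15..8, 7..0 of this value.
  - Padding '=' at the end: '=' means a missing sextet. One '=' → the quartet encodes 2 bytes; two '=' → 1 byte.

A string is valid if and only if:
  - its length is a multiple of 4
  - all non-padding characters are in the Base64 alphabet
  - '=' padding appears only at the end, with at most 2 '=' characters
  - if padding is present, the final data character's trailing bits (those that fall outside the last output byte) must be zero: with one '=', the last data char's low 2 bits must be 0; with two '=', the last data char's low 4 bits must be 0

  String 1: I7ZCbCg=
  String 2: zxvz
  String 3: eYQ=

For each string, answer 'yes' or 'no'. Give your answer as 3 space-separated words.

Answer: yes yes yes

Derivation:
String 1: 'I7ZCbCg=' → valid
String 2: 'zxvz' → valid
String 3: 'eYQ=' → valid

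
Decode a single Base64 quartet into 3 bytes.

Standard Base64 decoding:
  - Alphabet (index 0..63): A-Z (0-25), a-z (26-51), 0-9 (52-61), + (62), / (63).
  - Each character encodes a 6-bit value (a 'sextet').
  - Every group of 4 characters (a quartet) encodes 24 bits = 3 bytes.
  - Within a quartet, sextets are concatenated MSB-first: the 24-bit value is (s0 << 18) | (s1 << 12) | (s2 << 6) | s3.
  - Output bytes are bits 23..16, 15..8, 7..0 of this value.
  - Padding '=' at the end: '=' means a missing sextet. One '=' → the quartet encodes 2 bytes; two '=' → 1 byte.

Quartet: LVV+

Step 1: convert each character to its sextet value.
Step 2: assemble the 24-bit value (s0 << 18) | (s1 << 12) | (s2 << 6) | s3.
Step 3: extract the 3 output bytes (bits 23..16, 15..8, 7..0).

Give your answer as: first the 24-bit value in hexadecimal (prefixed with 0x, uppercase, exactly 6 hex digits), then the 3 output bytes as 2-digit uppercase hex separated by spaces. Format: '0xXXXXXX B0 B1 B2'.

Sextets: L=11, V=21, V=21, +=62
24-bit: (11<<18) | (21<<12) | (21<<6) | 62
      = 0x2C0000 | 0x015000 | 0x000540 | 0x00003E
      = 0x2D557E
Bytes: (v>>16)&0xFF=2D, (v>>8)&0xFF=55, v&0xFF=7E

Answer: 0x2D557E 2D 55 7E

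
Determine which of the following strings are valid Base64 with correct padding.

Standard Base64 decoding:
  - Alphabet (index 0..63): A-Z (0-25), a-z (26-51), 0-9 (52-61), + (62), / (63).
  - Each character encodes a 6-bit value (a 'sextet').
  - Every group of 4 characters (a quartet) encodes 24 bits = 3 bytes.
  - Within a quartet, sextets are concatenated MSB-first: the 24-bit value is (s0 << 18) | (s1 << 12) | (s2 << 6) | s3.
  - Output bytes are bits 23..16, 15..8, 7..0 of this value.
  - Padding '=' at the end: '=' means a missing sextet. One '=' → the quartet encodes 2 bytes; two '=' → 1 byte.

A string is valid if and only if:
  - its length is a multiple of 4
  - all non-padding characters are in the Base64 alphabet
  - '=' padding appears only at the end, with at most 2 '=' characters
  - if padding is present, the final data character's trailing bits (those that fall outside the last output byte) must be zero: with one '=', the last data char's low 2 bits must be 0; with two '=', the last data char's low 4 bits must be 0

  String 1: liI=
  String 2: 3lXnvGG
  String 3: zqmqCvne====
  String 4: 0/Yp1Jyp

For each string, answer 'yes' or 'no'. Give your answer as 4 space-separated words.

String 1: 'liI=' → valid
String 2: '3lXnvGG' → invalid (len=7 not mult of 4)
String 3: 'zqmqCvne====' → invalid (4 pad chars (max 2))
String 4: '0/Yp1Jyp' → valid

Answer: yes no no yes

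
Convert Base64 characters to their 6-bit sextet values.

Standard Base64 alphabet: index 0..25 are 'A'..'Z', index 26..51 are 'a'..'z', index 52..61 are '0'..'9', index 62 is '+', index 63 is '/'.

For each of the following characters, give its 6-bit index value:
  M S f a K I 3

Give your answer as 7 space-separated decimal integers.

'M': A..Z range, ord('M') − ord('A') = 12
'S': A..Z range, ord('S') − ord('A') = 18
'f': a..z range, 26 + ord('f') − ord('a') = 31
'a': a..z range, 26 + ord('a') − ord('a') = 26
'K': A..Z range, ord('K') − ord('A') = 10
'I': A..Z range, ord('I') − ord('A') = 8
'3': 0..9 range, 52 + ord('3') − ord('0') = 55

Answer: 12 18 31 26 10 8 55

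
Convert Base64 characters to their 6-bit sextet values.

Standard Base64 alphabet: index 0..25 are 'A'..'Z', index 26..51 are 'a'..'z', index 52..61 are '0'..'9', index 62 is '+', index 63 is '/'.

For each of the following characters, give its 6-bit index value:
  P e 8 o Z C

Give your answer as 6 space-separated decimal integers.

Answer: 15 30 60 40 25 2

Derivation:
'P': A..Z range, ord('P') − ord('A') = 15
'e': a..z range, 26 + ord('e') − ord('a') = 30
'8': 0..9 range, 52 + ord('8') − ord('0') = 60
'o': a..z range, 26 + ord('o') − ord('a') = 40
'Z': A..Z range, ord('Z') − ord('A') = 25
'C': A..Z range, ord('C') − ord('A') = 2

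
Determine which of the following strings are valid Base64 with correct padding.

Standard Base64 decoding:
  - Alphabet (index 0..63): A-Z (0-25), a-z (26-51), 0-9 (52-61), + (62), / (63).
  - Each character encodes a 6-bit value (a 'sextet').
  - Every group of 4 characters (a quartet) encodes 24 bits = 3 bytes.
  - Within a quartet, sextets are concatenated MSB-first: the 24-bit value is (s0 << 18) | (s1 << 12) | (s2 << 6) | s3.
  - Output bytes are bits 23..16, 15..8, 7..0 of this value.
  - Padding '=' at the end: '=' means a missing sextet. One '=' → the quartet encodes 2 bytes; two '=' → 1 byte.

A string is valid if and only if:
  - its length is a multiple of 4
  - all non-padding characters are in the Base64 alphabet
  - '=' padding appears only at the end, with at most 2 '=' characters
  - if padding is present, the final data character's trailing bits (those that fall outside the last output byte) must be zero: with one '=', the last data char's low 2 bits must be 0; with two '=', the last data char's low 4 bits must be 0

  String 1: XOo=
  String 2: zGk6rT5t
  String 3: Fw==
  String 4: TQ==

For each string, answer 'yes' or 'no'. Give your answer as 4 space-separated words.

Answer: yes yes yes yes

Derivation:
String 1: 'XOo=' → valid
String 2: 'zGk6rT5t' → valid
String 3: 'Fw==' → valid
String 4: 'TQ==' → valid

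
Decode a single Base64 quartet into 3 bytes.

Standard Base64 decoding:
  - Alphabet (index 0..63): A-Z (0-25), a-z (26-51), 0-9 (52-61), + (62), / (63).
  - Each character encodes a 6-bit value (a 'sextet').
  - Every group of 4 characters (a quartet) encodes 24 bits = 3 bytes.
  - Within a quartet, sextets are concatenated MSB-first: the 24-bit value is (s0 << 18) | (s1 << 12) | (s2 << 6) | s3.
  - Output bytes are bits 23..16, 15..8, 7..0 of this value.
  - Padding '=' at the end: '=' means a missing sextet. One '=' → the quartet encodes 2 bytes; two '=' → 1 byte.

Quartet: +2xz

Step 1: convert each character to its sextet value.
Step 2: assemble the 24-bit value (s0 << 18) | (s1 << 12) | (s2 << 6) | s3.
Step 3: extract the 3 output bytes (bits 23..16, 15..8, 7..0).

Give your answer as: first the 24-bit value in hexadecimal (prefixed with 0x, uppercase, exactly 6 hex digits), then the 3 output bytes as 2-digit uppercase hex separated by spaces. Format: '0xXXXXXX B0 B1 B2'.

Sextets: +=62, 2=54, x=49, z=51
24-bit: (62<<18) | (54<<12) | (49<<6) | 51
      = 0xF80000 | 0x036000 | 0x000C40 | 0x000033
      = 0xFB6C73
Bytes: (v>>16)&0xFF=FB, (v>>8)&0xFF=6C, v&0xFF=73

Answer: 0xFB6C73 FB 6C 73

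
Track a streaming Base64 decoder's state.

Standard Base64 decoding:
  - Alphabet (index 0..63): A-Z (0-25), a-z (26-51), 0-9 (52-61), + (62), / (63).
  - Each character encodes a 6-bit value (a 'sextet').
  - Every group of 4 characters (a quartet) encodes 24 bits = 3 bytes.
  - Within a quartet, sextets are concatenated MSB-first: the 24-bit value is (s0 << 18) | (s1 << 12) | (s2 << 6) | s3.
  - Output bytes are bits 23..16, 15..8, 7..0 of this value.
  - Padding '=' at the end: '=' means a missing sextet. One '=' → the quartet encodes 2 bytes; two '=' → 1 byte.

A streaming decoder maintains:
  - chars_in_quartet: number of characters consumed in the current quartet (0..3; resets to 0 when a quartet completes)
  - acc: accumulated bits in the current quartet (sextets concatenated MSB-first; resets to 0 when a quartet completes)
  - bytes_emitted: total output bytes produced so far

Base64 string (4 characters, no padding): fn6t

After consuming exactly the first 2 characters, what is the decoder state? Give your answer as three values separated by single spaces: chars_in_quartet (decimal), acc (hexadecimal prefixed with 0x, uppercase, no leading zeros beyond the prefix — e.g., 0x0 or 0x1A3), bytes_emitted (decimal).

After char 0 ('f'=31): chars_in_quartet=1 acc=0x1F bytes_emitted=0
After char 1 ('n'=39): chars_in_quartet=2 acc=0x7E7 bytes_emitted=0

Answer: 2 0x7E7 0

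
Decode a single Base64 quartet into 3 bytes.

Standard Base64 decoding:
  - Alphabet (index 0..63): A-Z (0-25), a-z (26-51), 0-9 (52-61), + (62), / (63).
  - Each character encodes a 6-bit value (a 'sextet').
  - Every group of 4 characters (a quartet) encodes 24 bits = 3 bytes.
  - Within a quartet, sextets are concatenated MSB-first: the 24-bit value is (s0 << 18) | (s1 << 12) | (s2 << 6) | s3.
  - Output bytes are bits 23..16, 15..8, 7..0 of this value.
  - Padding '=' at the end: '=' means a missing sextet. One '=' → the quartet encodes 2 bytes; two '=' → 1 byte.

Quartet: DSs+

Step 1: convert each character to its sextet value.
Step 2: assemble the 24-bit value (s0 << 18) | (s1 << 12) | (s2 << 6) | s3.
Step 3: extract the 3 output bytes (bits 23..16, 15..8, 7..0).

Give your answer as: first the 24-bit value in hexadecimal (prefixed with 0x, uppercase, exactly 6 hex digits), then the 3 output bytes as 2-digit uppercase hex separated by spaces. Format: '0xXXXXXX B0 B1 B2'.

Answer: 0x0D2B3E 0D 2B 3E

Derivation:
Sextets: D=3, S=18, s=44, +=62
24-bit: (3<<18) | (18<<12) | (44<<6) | 62
      = 0x0C0000 | 0x012000 | 0x000B00 | 0x00003E
      = 0x0D2B3E
Bytes: (v>>16)&0xFF=0D, (v>>8)&0xFF=2B, v&0xFF=3E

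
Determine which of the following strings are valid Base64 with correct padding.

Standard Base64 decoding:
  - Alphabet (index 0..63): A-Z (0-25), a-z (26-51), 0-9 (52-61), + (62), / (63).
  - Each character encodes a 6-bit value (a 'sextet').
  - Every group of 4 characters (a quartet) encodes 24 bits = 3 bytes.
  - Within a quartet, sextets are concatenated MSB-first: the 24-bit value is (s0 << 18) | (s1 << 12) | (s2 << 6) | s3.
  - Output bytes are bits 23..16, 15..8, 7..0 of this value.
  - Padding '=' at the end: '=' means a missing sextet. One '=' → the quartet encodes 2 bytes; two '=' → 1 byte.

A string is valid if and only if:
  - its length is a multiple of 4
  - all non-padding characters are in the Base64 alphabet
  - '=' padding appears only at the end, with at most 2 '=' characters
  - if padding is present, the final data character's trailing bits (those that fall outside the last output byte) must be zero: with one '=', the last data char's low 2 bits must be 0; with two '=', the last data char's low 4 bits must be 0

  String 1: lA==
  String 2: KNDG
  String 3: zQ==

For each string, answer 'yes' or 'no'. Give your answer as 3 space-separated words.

String 1: 'lA==' → valid
String 2: 'KNDG' → valid
String 3: 'zQ==' → valid

Answer: yes yes yes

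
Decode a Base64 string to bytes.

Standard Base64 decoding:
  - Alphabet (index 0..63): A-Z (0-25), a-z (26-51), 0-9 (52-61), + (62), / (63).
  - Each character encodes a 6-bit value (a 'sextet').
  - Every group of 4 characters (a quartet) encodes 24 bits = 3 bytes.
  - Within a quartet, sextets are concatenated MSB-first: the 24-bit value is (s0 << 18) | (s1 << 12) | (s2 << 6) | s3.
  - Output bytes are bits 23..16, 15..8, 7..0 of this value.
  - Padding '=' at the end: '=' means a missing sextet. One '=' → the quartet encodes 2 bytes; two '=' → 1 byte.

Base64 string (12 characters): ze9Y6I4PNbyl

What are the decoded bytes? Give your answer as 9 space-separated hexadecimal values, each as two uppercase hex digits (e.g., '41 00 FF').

After char 0 ('z'=51): chars_in_quartet=1 acc=0x33 bytes_emitted=0
After char 1 ('e'=30): chars_in_quartet=2 acc=0xCDE bytes_emitted=0
After char 2 ('9'=61): chars_in_quartet=3 acc=0x337BD bytes_emitted=0
After char 3 ('Y'=24): chars_in_quartet=4 acc=0xCDEF58 -> emit CD EF 58, reset; bytes_emitted=3
After char 4 ('6'=58): chars_in_quartet=1 acc=0x3A bytes_emitted=3
After char 5 ('I'=8): chars_in_quartet=2 acc=0xE88 bytes_emitted=3
After char 6 ('4'=56): chars_in_quartet=3 acc=0x3A238 bytes_emitted=3
After char 7 ('P'=15): chars_in_quartet=4 acc=0xE88E0F -> emit E8 8E 0F, reset; bytes_emitted=6
After char 8 ('N'=13): chars_in_quartet=1 acc=0xD bytes_emitted=6
After char 9 ('b'=27): chars_in_quartet=2 acc=0x35B bytes_emitted=6
After char 10 ('y'=50): chars_in_quartet=3 acc=0xD6F2 bytes_emitted=6
After char 11 ('l'=37): chars_in_quartet=4 acc=0x35BCA5 -> emit 35 BC A5, reset; bytes_emitted=9

Answer: CD EF 58 E8 8E 0F 35 BC A5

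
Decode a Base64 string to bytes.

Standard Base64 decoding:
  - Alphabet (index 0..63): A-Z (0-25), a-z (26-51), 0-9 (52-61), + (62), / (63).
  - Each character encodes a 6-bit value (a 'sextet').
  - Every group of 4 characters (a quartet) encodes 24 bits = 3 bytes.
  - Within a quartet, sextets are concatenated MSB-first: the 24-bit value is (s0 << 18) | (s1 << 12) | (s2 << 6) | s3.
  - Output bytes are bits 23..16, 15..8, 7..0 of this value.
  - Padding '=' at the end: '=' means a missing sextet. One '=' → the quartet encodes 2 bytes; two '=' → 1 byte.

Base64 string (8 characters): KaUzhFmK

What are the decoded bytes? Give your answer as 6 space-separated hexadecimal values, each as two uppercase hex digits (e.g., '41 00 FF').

Answer: 29 A5 33 84 59 8A

Derivation:
After char 0 ('K'=10): chars_in_quartet=1 acc=0xA bytes_emitted=0
After char 1 ('a'=26): chars_in_quartet=2 acc=0x29A bytes_emitted=0
After char 2 ('U'=20): chars_in_quartet=3 acc=0xA694 bytes_emitted=0
After char 3 ('z'=51): chars_in_quartet=4 acc=0x29A533 -> emit 29 A5 33, reset; bytes_emitted=3
After char 4 ('h'=33): chars_in_quartet=1 acc=0x21 bytes_emitted=3
After char 5 ('F'=5): chars_in_quartet=2 acc=0x845 bytes_emitted=3
After char 6 ('m'=38): chars_in_quartet=3 acc=0x21166 bytes_emitted=3
After char 7 ('K'=10): chars_in_quartet=4 acc=0x84598A -> emit 84 59 8A, reset; bytes_emitted=6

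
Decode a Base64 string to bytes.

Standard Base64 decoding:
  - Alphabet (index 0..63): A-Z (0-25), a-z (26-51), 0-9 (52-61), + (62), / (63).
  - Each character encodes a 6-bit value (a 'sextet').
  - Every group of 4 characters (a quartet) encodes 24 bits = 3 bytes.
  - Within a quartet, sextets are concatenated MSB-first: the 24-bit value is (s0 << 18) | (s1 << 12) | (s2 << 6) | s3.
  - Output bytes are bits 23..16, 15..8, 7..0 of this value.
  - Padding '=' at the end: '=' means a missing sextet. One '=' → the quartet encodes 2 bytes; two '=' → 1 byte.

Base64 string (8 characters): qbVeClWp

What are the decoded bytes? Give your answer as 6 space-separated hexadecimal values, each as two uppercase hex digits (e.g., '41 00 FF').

After char 0 ('q'=42): chars_in_quartet=1 acc=0x2A bytes_emitted=0
After char 1 ('b'=27): chars_in_quartet=2 acc=0xA9B bytes_emitted=0
After char 2 ('V'=21): chars_in_quartet=3 acc=0x2A6D5 bytes_emitted=0
After char 3 ('e'=30): chars_in_quartet=4 acc=0xA9B55E -> emit A9 B5 5E, reset; bytes_emitted=3
After char 4 ('C'=2): chars_in_quartet=1 acc=0x2 bytes_emitted=3
After char 5 ('l'=37): chars_in_quartet=2 acc=0xA5 bytes_emitted=3
After char 6 ('W'=22): chars_in_quartet=3 acc=0x2956 bytes_emitted=3
After char 7 ('p'=41): chars_in_quartet=4 acc=0xA55A9 -> emit 0A 55 A9, reset; bytes_emitted=6

Answer: A9 B5 5E 0A 55 A9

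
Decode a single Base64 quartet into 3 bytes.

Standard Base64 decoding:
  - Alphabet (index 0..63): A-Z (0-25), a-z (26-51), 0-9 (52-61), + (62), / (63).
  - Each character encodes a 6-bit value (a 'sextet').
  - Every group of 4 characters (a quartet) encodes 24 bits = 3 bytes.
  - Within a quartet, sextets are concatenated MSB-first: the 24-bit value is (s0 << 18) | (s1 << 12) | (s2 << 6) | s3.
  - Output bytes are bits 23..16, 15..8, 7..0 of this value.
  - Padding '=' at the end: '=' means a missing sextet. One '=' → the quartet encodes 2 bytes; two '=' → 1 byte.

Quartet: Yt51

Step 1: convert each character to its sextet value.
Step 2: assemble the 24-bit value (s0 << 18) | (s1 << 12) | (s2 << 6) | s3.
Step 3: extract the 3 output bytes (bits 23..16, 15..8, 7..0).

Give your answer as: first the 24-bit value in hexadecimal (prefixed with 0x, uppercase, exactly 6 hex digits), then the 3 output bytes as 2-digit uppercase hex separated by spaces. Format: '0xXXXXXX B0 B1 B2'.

Sextets: Y=24, t=45, 5=57, 1=53
24-bit: (24<<18) | (45<<12) | (57<<6) | 53
      = 0x600000 | 0x02D000 | 0x000E40 | 0x000035
      = 0x62DE75
Bytes: (v>>16)&0xFF=62, (v>>8)&0xFF=DE, v&0xFF=75

Answer: 0x62DE75 62 DE 75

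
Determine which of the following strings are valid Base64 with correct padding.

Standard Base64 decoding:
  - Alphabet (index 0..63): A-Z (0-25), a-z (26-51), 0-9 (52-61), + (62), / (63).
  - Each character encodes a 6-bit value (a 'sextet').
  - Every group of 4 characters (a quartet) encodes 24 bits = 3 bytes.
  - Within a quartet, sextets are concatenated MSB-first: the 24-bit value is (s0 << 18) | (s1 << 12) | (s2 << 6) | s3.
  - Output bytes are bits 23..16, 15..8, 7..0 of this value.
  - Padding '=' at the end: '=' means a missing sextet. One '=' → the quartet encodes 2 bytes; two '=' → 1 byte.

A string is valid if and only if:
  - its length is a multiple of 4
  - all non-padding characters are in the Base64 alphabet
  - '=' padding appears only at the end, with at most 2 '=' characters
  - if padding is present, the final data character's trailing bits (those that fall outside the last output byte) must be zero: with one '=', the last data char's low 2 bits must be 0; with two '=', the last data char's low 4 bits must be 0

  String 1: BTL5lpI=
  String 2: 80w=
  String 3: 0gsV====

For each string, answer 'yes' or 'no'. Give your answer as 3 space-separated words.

Answer: yes yes no

Derivation:
String 1: 'BTL5lpI=' → valid
String 2: '80w=' → valid
String 3: '0gsV====' → invalid (4 pad chars (max 2))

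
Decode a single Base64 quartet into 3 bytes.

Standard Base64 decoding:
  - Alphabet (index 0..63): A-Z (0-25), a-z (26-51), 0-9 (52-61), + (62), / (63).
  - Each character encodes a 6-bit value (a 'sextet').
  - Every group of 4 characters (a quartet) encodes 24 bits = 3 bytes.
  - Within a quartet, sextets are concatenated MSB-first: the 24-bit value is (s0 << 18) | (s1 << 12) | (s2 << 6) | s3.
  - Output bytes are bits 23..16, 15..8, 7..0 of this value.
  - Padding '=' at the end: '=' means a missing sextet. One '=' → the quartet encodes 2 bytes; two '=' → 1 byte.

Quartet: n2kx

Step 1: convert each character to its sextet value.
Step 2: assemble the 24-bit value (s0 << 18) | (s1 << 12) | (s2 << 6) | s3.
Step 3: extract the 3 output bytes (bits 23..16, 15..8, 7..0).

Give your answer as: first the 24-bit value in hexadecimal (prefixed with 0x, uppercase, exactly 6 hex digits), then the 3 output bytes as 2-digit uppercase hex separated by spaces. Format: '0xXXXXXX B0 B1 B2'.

Sextets: n=39, 2=54, k=36, x=49
24-bit: (39<<18) | (54<<12) | (36<<6) | 49
      = 0x9C0000 | 0x036000 | 0x000900 | 0x000031
      = 0x9F6931
Bytes: (v>>16)&0xFF=9F, (v>>8)&0xFF=69, v&0xFF=31

Answer: 0x9F6931 9F 69 31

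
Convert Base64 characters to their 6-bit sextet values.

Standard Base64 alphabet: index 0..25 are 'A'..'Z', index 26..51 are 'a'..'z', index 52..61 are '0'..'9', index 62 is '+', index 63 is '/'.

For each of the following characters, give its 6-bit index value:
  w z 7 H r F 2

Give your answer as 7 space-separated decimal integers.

Answer: 48 51 59 7 43 5 54

Derivation:
'w': a..z range, 26 + ord('w') − ord('a') = 48
'z': a..z range, 26 + ord('z') − ord('a') = 51
'7': 0..9 range, 52 + ord('7') − ord('0') = 59
'H': A..Z range, ord('H') − ord('A') = 7
'r': a..z range, 26 + ord('r') − ord('a') = 43
'F': A..Z range, ord('F') − ord('A') = 5
'2': 0..9 range, 52 + ord('2') − ord('0') = 54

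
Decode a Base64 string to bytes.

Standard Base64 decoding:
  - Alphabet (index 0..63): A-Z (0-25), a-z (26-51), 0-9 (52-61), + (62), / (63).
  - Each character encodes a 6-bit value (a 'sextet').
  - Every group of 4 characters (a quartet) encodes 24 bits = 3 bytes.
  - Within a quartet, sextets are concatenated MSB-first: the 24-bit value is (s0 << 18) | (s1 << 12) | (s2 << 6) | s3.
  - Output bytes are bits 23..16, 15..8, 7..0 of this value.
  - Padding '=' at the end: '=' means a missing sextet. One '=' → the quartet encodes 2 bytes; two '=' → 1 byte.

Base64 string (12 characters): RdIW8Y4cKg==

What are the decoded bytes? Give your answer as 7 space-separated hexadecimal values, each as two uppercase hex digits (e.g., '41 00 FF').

After char 0 ('R'=17): chars_in_quartet=1 acc=0x11 bytes_emitted=0
After char 1 ('d'=29): chars_in_quartet=2 acc=0x45D bytes_emitted=0
After char 2 ('I'=8): chars_in_quartet=3 acc=0x11748 bytes_emitted=0
After char 3 ('W'=22): chars_in_quartet=4 acc=0x45D216 -> emit 45 D2 16, reset; bytes_emitted=3
After char 4 ('8'=60): chars_in_quartet=1 acc=0x3C bytes_emitted=3
After char 5 ('Y'=24): chars_in_quartet=2 acc=0xF18 bytes_emitted=3
After char 6 ('4'=56): chars_in_quartet=3 acc=0x3C638 bytes_emitted=3
After char 7 ('c'=28): chars_in_quartet=4 acc=0xF18E1C -> emit F1 8E 1C, reset; bytes_emitted=6
After char 8 ('K'=10): chars_in_quartet=1 acc=0xA bytes_emitted=6
After char 9 ('g'=32): chars_in_quartet=2 acc=0x2A0 bytes_emitted=6
Padding '==': partial quartet acc=0x2A0 -> emit 2A; bytes_emitted=7

Answer: 45 D2 16 F1 8E 1C 2A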